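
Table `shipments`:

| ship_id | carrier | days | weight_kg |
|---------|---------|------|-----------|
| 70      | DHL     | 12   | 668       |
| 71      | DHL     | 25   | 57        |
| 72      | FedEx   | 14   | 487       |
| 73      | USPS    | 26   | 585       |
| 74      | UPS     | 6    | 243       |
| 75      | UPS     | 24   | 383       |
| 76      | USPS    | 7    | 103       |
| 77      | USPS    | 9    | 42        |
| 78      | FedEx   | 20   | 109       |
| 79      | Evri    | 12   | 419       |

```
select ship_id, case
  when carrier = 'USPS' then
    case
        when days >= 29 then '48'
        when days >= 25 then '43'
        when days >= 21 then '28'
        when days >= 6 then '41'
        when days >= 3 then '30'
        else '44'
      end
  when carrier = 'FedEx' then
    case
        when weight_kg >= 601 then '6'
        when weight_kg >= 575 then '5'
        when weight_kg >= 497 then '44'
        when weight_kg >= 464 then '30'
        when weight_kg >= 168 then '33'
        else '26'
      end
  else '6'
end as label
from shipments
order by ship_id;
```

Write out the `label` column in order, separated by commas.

6, 6, 30, 43, 6, 6, 41, 41, 26, 6

ship_id=70: carrier='DHL' → outer ELSE → 6
ship_id=71: carrier='DHL' → outer ELSE → 6
ship_id=72: carrier='FedEx' → inner[weight_kg >= 464] → 30
ship_id=73: carrier='USPS' → inner[days >= 25] → 43
ship_id=74: carrier='UPS' → outer ELSE → 6
ship_id=75: carrier='UPS' → outer ELSE → 6
ship_id=76: carrier='USPS' → inner[days >= 6] → 41
ship_id=77: carrier='USPS' → inner[days >= 6] → 41
ship_id=78: carrier='FedEx' → inner[ELSE] → 26
ship_id=79: carrier='Evri' → outer ELSE → 6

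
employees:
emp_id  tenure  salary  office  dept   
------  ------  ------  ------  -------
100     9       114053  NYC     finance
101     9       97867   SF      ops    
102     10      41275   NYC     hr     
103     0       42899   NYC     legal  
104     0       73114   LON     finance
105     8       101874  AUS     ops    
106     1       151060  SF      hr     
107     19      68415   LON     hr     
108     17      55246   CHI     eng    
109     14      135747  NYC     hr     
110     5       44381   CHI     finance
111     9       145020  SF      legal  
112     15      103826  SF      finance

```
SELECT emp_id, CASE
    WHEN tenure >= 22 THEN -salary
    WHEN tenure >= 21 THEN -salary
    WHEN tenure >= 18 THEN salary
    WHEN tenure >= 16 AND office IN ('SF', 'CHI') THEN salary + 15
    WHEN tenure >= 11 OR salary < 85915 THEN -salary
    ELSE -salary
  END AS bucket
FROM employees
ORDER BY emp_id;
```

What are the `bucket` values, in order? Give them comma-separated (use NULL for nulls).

emp_id=100: ELSE → -114053
emp_id=101: ELSE → -97867
emp_id=102: tenure >= 11 OR salary < 85915 → -41275
emp_id=103: tenure >= 11 OR salary < 85915 → -42899
emp_id=104: tenure >= 11 OR salary < 85915 → -73114
emp_id=105: ELSE → -101874
emp_id=106: ELSE → -151060
emp_id=107: tenure >= 18 → 68415
emp_id=108: tenure >= 16 AND office IN ('SF', 'CHI') → 55261
emp_id=109: tenure >= 11 OR salary < 85915 → -135747
emp_id=110: tenure >= 11 OR salary < 85915 → -44381
emp_id=111: ELSE → -145020
emp_id=112: tenure >= 11 OR salary < 85915 → -103826

-114053, -97867, -41275, -42899, -73114, -101874, -151060, 68415, 55261, -135747, -44381, -145020, -103826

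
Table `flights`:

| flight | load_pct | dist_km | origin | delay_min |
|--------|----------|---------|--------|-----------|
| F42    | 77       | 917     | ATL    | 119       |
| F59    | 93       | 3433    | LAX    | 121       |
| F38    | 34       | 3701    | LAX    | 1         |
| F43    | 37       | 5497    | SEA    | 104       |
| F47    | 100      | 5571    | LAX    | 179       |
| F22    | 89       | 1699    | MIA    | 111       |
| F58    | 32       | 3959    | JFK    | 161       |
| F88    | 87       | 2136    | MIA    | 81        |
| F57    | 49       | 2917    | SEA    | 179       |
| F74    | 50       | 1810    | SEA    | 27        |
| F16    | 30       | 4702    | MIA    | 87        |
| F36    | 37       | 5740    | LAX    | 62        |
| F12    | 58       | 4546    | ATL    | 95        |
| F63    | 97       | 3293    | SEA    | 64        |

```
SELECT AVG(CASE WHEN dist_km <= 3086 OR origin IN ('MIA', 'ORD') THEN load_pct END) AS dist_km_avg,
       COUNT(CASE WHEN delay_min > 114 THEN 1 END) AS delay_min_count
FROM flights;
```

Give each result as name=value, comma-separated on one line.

[dist_km_avg: dist_km <= 3086 OR origin IN ('MIA', 'ORD')]
flight=F42: ✓ → 77
flight=F59: ✗
flight=F38: ✗
flight=F43: ✗
flight=F47: ✗
flight=F22: ✓ → 89
flight=F58: ✗
flight=F88: ✓ → 87
flight=F57: ✓ → 49
flight=F74: ✓ → 50
flight=F16: ✓ → 30
flight=F36: ✗
flight=F12: ✗
flight=F63: ✗
dist_km_avg = (77 + 89 + 87 + 49 + 50 + 30) / 6 = 63.6666666667
—
[delay_min_count: delay_min > 114]
flight=F42: ✓ → 1
flight=F59: ✓ → 1
flight=F38: ✗
flight=F43: ✗
flight=F47: ✓ → 1
flight=F22: ✗
flight=F58: ✓ → 1
flight=F88: ✗
flight=F57: ✓ → 1
flight=F74: ✗
flight=F16: ✗
flight=F36: ✗
flight=F12: ✗
flight=F63: ✗
delay_min_count = COUNT(1, 1, 1, 1, 1) = 5

dist_km_avg=63.6666666667, delay_min_count=5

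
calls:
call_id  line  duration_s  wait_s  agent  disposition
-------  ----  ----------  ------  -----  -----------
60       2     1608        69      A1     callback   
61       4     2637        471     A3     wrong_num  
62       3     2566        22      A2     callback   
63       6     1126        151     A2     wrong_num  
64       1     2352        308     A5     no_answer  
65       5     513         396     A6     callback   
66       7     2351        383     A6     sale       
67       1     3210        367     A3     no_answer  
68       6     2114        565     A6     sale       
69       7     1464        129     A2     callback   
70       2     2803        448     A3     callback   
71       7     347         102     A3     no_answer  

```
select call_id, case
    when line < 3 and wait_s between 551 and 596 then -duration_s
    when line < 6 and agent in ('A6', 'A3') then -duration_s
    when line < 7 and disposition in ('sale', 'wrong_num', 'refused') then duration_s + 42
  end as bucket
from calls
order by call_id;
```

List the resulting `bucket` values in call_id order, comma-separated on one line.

call_id=60: (no match → NULL) → NULL
call_id=61: line < 6 and agent in ('A6', 'A3') → -2637
call_id=62: (no match → NULL) → NULL
call_id=63: line < 7 and disposition in ('sale', 'wrong_num', 'refused') → 1168
call_id=64: (no match → NULL) → NULL
call_id=65: line < 6 and agent in ('A6', 'A3') → -513
call_id=66: (no match → NULL) → NULL
call_id=67: line < 6 and agent in ('A6', 'A3') → -3210
call_id=68: line < 7 and disposition in ('sale', 'wrong_num', 'refused') → 2156
call_id=69: (no match → NULL) → NULL
call_id=70: line < 6 and agent in ('A6', 'A3') → -2803
call_id=71: (no match → NULL) → NULL

NULL, -2637, NULL, 1168, NULL, -513, NULL, -3210, 2156, NULL, -2803, NULL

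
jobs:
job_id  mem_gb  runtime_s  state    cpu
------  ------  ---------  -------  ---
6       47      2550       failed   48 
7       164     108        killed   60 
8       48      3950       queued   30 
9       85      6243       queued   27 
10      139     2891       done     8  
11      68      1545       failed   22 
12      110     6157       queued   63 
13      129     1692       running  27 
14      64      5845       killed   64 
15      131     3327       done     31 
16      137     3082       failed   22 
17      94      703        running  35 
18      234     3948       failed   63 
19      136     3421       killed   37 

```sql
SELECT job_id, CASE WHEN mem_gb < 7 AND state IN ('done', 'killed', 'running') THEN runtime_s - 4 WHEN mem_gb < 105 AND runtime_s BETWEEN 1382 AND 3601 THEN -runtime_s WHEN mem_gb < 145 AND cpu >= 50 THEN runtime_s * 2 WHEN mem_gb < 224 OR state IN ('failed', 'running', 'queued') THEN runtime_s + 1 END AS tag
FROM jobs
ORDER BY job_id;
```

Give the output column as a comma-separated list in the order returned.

-2550, 109, 3951, 6244, 2892, -1545, 12314, 1693, 11690, 3328, 3083, 704, 3949, 3422

job_id=6: mem_gb < 105 AND runtime_s BETWEEN 1382 AND 3601 → -2550
job_id=7: mem_gb < 224 OR state IN ('failed', 'running', 'queued') → 109
job_id=8: mem_gb < 224 OR state IN ('failed', 'running', 'queued') → 3951
job_id=9: mem_gb < 224 OR state IN ('failed', 'running', 'queued') → 6244
job_id=10: mem_gb < 224 OR state IN ('failed', 'running', 'queued') → 2892
job_id=11: mem_gb < 105 AND runtime_s BETWEEN 1382 AND 3601 → -1545
job_id=12: mem_gb < 145 AND cpu >= 50 → 12314
job_id=13: mem_gb < 224 OR state IN ('failed', 'running', 'queued') → 1693
job_id=14: mem_gb < 145 AND cpu >= 50 → 11690
job_id=15: mem_gb < 224 OR state IN ('failed', 'running', 'queued') → 3328
job_id=16: mem_gb < 224 OR state IN ('failed', 'running', 'queued') → 3083
job_id=17: mem_gb < 224 OR state IN ('failed', 'running', 'queued') → 704
job_id=18: mem_gb < 224 OR state IN ('failed', 'running', 'queued') → 3949
job_id=19: mem_gb < 224 OR state IN ('failed', 'running', 'queued') → 3422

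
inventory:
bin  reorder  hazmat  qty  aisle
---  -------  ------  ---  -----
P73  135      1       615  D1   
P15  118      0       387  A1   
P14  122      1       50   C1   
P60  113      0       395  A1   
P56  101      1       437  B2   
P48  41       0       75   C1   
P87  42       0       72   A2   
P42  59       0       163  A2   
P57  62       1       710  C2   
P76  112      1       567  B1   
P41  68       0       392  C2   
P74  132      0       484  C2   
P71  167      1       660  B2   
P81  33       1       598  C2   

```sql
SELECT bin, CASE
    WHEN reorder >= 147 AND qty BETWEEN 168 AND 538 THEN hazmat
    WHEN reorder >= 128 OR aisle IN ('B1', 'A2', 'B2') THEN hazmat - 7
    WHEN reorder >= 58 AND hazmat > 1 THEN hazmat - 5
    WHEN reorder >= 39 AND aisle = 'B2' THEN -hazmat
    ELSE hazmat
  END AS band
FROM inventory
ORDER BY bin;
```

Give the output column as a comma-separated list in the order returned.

bin=P14: ELSE → 1
bin=P15: ELSE → 0
bin=P41: ELSE → 0
bin=P42: reorder >= 128 OR aisle IN ('B1', 'A2', 'B2') → -7
bin=P48: ELSE → 0
bin=P56: reorder >= 128 OR aisle IN ('B1', 'A2', 'B2') → -6
bin=P57: ELSE → 1
bin=P60: ELSE → 0
bin=P71: reorder >= 128 OR aisle IN ('B1', 'A2', 'B2') → -6
bin=P73: reorder >= 128 OR aisle IN ('B1', 'A2', 'B2') → -6
bin=P74: reorder >= 128 OR aisle IN ('B1', 'A2', 'B2') → -7
bin=P76: reorder >= 128 OR aisle IN ('B1', 'A2', 'B2') → -6
bin=P81: ELSE → 1
bin=P87: reorder >= 128 OR aisle IN ('B1', 'A2', 'B2') → -7

1, 0, 0, -7, 0, -6, 1, 0, -6, -6, -7, -6, 1, -7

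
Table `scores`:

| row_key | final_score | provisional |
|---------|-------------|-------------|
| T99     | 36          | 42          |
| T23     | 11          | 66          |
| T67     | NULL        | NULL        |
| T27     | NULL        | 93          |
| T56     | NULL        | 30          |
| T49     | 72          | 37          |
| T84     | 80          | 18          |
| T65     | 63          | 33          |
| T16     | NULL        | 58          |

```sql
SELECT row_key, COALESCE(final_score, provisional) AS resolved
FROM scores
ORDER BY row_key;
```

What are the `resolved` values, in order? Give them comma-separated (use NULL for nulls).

58, 11, 93, 72, 30, 63, NULL, 80, 36

row_key=T16: final_score=NULL, provisional=58 → 58
row_key=T23: final_score=11 → 11
row_key=T27: final_score=NULL, provisional=93 → 93
row_key=T49: final_score=72 → 72
row_key=T56: final_score=NULL, provisional=30 → 30
row_key=T65: final_score=63 → 63
row_key=T67: final_score=NULL, provisional=NULL (all NULL) → NULL
row_key=T84: final_score=80 → 80
row_key=T99: final_score=36 → 36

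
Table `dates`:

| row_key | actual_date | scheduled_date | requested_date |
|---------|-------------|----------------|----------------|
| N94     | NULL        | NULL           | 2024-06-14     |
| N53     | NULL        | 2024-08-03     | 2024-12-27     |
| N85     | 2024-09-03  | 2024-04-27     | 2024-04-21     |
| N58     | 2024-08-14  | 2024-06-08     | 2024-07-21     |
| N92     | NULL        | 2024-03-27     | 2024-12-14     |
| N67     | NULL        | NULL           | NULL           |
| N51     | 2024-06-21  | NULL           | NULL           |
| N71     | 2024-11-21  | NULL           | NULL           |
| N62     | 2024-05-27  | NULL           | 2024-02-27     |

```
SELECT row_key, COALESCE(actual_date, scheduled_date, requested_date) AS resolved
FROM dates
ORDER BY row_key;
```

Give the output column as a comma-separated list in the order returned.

2024-06-21, 2024-08-03, 2024-08-14, 2024-05-27, NULL, 2024-11-21, 2024-09-03, 2024-03-27, 2024-06-14

row_key=N51: actual_date=2024-06-21 → 2024-06-21
row_key=N53: actual_date=NULL, scheduled_date=2024-08-03 → 2024-08-03
row_key=N58: actual_date=2024-08-14 → 2024-08-14
row_key=N62: actual_date=2024-05-27 → 2024-05-27
row_key=N67: actual_date=NULL, scheduled_date=NULL, requested_date=NULL (all NULL) → NULL
row_key=N71: actual_date=2024-11-21 → 2024-11-21
row_key=N85: actual_date=2024-09-03 → 2024-09-03
row_key=N92: actual_date=NULL, scheduled_date=2024-03-27 → 2024-03-27
row_key=N94: actual_date=NULL, scheduled_date=NULL, requested_date=2024-06-14 → 2024-06-14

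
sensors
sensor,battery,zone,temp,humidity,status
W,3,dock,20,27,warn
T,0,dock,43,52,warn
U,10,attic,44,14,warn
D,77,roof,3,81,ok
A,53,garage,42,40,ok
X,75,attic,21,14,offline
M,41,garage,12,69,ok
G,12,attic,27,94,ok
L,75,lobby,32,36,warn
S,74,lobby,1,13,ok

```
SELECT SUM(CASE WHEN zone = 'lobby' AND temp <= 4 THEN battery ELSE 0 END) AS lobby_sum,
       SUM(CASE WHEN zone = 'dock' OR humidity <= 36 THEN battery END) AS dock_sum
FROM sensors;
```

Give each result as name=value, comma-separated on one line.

[lobby_sum: zone = 'lobby' AND temp <= 4]
sensor=W: ✗
sensor=T: ✗
sensor=U: ✗
sensor=D: ✗
sensor=A: ✗
sensor=X: ✗
sensor=M: ✗
sensor=G: ✗
sensor=L: ✗
sensor=S: ✓ → 74
lobby_sum = 74
—
[dock_sum: zone = 'dock' OR humidity <= 36]
sensor=W: ✓ → 3
sensor=T: ✓ → 0
sensor=U: ✓ → 10
sensor=D: ✗
sensor=A: ✗
sensor=X: ✓ → 75
sensor=M: ✗
sensor=G: ✗
sensor=L: ✓ → 75
sensor=S: ✓ → 74
dock_sum = 3 + 10 + 75 + 75 + 74 = 237

lobby_sum=74, dock_sum=237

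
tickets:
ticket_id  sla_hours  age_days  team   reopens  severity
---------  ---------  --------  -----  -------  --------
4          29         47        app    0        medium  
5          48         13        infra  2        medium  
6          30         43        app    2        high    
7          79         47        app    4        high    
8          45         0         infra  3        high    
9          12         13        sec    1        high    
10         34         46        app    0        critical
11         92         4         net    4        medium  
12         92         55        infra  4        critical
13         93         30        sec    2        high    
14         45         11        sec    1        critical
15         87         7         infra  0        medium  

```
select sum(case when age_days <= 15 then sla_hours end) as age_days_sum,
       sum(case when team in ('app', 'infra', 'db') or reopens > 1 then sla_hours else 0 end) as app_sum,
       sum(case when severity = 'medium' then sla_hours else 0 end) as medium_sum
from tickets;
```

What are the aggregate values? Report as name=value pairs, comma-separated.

[age_days_sum: age_days <= 15]
ticket_id=4: ✗
ticket_id=5: ✓ → 48
ticket_id=6: ✗
ticket_id=7: ✗
ticket_id=8: ✓ → 45
ticket_id=9: ✓ → 12
ticket_id=10: ✗
ticket_id=11: ✓ → 92
ticket_id=12: ✗
ticket_id=13: ✗
ticket_id=14: ✓ → 45
ticket_id=15: ✓ → 87
age_days_sum = 48 + 45 + 12 + 92 + 45 + 87 = 329
—
[app_sum: team in ('app', 'infra', 'db') or reopens > 1]
ticket_id=4: ✓ → 29
ticket_id=5: ✓ → 48
ticket_id=6: ✓ → 30
ticket_id=7: ✓ → 79
ticket_id=8: ✓ → 45
ticket_id=9: ✗
ticket_id=10: ✓ → 34
ticket_id=11: ✓ → 92
ticket_id=12: ✓ → 92
ticket_id=13: ✓ → 93
ticket_id=14: ✗
ticket_id=15: ✓ → 87
app_sum = 29 + 48 + 30 + 79 + 45 + 34 + 92 + 92 + 93 + 87 = 629
—
[medium_sum: severity = 'medium']
ticket_id=4: ✓ → 29
ticket_id=5: ✓ → 48
ticket_id=6: ✗
ticket_id=7: ✗
ticket_id=8: ✗
ticket_id=9: ✗
ticket_id=10: ✗
ticket_id=11: ✓ → 92
ticket_id=12: ✗
ticket_id=13: ✗
ticket_id=14: ✗
ticket_id=15: ✓ → 87
medium_sum = 29 + 48 + 92 + 87 = 256

age_days_sum=329, app_sum=629, medium_sum=256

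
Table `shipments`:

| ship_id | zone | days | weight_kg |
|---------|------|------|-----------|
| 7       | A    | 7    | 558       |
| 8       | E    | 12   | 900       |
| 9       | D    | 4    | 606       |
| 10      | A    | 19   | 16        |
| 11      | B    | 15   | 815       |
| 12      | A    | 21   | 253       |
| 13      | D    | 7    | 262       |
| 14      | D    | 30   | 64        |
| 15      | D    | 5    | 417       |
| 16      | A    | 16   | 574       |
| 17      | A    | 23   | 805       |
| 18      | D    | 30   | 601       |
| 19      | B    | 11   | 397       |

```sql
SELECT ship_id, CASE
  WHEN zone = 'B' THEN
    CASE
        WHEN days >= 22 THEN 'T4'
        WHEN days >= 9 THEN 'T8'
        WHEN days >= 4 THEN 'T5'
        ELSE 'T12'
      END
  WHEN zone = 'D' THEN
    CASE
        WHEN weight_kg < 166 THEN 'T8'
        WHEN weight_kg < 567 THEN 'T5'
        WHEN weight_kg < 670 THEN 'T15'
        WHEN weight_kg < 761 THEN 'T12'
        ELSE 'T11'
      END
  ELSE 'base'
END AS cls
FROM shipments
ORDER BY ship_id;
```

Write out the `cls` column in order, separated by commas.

base, base, T15, base, T8, base, T5, T8, T5, base, base, T15, T8

ship_id=7: zone='A' → outer ELSE → base
ship_id=8: zone='E' → outer ELSE → base
ship_id=9: zone='D' → inner[weight_kg < 670] → T15
ship_id=10: zone='A' → outer ELSE → base
ship_id=11: zone='B' → inner[days >= 9] → T8
ship_id=12: zone='A' → outer ELSE → base
ship_id=13: zone='D' → inner[weight_kg < 567] → T5
ship_id=14: zone='D' → inner[weight_kg < 166] → T8
ship_id=15: zone='D' → inner[weight_kg < 567] → T5
ship_id=16: zone='A' → outer ELSE → base
ship_id=17: zone='A' → outer ELSE → base
ship_id=18: zone='D' → inner[weight_kg < 670] → T15
ship_id=19: zone='B' → inner[days >= 9] → T8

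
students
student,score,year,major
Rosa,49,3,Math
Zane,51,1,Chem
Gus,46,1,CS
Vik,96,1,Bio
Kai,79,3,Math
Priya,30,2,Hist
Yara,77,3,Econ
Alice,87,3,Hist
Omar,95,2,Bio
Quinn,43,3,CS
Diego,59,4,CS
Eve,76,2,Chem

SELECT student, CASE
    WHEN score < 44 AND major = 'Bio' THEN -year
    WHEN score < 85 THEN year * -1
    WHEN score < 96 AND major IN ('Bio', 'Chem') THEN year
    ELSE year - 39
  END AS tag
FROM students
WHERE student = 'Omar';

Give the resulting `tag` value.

2

student = Omar: score=95, year=2, major=Bio.
score < 44 AND major = 'Bio' → false
score < 85 → false
score < 96 AND major IN ('Bio', 'Chem') → true → 2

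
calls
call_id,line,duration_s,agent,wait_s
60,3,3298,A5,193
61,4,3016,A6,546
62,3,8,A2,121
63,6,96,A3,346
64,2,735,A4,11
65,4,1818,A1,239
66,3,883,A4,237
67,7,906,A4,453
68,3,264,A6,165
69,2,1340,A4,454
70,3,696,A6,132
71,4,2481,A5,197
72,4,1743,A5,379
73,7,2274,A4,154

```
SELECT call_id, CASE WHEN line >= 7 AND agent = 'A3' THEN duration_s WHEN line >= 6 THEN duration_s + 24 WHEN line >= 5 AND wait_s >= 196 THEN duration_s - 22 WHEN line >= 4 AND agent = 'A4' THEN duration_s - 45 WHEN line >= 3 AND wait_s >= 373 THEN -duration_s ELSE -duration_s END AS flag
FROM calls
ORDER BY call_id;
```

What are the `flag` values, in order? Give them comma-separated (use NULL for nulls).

-3298, -3016, -8, 120, -735, -1818, -883, 930, -264, -1340, -696, -2481, -1743, 2298

call_id=60: ELSE → -3298
call_id=61: line >= 3 AND wait_s >= 373 → -3016
call_id=62: ELSE → -8
call_id=63: line >= 6 → 120
call_id=64: ELSE → -735
call_id=65: ELSE → -1818
call_id=66: ELSE → -883
call_id=67: line >= 6 → 930
call_id=68: ELSE → -264
call_id=69: ELSE → -1340
call_id=70: ELSE → -696
call_id=71: ELSE → -2481
call_id=72: line >= 3 AND wait_s >= 373 → -1743
call_id=73: line >= 6 → 2298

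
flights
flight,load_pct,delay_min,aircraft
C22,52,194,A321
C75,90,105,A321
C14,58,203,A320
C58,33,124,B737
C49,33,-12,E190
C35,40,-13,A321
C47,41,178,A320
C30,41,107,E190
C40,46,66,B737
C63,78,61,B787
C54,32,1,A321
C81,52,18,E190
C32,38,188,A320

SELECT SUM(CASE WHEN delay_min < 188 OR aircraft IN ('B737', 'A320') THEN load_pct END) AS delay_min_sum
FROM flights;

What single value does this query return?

582

flight=C22: ✗
flight=C75: ✓ → 90
flight=C14: ✓ → 58
flight=C58: ✓ → 33
flight=C49: ✓ → 33
flight=C35: ✓ → 40
flight=C47: ✓ → 41
flight=C30: ✓ → 41
flight=C40: ✓ → 46
flight=C63: ✓ → 78
flight=C54: ✓ → 32
flight=C81: ✓ → 52
flight=C32: ✓ → 38
delay_min_sum = 90 + 58 + 33 + 33 + 40 + 41 + 41 + 46 + 78 + 32 + 52 + 38 = 582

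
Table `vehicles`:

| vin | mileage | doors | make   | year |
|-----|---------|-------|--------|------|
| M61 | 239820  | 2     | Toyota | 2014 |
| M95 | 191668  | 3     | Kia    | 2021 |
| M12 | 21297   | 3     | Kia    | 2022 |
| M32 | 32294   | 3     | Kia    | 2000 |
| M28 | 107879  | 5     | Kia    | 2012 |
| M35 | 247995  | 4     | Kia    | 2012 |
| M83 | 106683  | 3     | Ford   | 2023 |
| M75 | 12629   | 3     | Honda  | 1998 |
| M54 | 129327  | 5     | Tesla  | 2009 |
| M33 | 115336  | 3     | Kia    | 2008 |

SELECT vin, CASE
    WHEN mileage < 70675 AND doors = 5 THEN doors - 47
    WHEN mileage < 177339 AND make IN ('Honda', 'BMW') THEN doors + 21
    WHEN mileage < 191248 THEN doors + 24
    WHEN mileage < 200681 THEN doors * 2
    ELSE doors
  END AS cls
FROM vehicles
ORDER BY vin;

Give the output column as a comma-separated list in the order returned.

vin=M12: mileage < 191248 → 27
vin=M28: mileage < 191248 → 29
vin=M32: mileage < 191248 → 27
vin=M33: mileage < 191248 → 27
vin=M35: ELSE → 4
vin=M54: mileage < 191248 → 29
vin=M61: ELSE → 2
vin=M75: mileage < 177339 AND make IN ('Honda', 'BMW') → 24
vin=M83: mileage < 191248 → 27
vin=M95: mileage < 200681 → 6

27, 29, 27, 27, 4, 29, 2, 24, 27, 6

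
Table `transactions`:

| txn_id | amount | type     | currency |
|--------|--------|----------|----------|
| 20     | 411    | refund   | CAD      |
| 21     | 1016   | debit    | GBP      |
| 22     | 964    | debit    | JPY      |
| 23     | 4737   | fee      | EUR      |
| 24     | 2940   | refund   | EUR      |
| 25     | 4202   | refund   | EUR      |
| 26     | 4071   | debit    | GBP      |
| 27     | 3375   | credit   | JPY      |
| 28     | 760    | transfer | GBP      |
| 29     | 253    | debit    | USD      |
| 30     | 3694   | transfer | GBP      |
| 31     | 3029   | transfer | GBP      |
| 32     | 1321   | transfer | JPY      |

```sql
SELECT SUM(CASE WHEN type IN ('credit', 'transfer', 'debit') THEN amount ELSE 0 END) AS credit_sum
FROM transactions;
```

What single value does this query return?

18483

txn_id=20: ✗
txn_id=21: ✓ → 1016
txn_id=22: ✓ → 964
txn_id=23: ✗
txn_id=24: ✗
txn_id=25: ✗
txn_id=26: ✓ → 4071
txn_id=27: ✓ → 3375
txn_id=28: ✓ → 760
txn_id=29: ✓ → 253
txn_id=30: ✓ → 3694
txn_id=31: ✓ → 3029
txn_id=32: ✓ → 1321
credit_sum = 1016 + 964 + 4071 + 3375 + 760 + 253 + 3694 + 3029 + 1321 = 18483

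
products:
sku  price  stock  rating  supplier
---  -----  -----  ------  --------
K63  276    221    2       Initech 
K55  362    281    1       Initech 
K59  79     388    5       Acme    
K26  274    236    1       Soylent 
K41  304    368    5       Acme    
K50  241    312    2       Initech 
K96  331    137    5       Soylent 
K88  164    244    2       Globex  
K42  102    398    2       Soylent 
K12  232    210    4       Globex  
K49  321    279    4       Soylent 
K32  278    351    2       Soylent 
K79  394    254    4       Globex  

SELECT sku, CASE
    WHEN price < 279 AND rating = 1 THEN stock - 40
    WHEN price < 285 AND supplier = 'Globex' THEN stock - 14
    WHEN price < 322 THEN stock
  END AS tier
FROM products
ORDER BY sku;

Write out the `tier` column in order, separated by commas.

196, 196, 351, 368, 398, 279, 312, NULL, 388, 221, NULL, 230, NULL

sku=K12: price < 285 AND supplier = 'Globex' → 196
sku=K26: price < 279 AND rating = 1 → 196
sku=K32: price < 322 → 351
sku=K41: price < 322 → 368
sku=K42: price < 322 → 398
sku=K49: price < 322 → 279
sku=K50: price < 322 → 312
sku=K55: (no match → NULL) → NULL
sku=K59: price < 322 → 388
sku=K63: price < 322 → 221
sku=K79: (no match → NULL) → NULL
sku=K88: price < 285 AND supplier = 'Globex' → 230
sku=K96: (no match → NULL) → NULL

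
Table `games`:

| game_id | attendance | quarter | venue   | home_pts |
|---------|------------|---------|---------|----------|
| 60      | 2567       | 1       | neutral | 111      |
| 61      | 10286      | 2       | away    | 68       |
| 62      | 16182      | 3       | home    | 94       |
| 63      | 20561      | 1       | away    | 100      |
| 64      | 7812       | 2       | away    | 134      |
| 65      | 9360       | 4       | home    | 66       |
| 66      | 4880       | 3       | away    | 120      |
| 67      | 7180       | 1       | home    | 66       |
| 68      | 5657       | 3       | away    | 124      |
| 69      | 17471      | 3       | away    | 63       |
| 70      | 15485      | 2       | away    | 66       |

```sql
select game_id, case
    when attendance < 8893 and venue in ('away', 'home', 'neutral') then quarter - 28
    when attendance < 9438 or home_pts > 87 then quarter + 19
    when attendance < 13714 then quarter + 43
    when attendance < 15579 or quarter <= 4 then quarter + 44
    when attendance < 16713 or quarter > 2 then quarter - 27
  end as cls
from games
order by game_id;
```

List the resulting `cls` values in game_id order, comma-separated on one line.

game_id=60: attendance < 8893 and venue in ('away', 'home', 'neutral') → -27
game_id=61: attendance < 13714 → 45
game_id=62: attendance < 9438 or home_pts > 87 → 22
game_id=63: attendance < 9438 or home_pts > 87 → 20
game_id=64: attendance < 8893 and venue in ('away', 'home', 'neutral') → -26
game_id=65: attendance < 9438 or home_pts > 87 → 23
game_id=66: attendance < 8893 and venue in ('away', 'home', 'neutral') → -25
game_id=67: attendance < 8893 and venue in ('away', 'home', 'neutral') → -27
game_id=68: attendance < 8893 and venue in ('away', 'home', 'neutral') → -25
game_id=69: attendance < 15579 or quarter <= 4 → 47
game_id=70: attendance < 15579 or quarter <= 4 → 46

-27, 45, 22, 20, -26, 23, -25, -27, -25, 47, 46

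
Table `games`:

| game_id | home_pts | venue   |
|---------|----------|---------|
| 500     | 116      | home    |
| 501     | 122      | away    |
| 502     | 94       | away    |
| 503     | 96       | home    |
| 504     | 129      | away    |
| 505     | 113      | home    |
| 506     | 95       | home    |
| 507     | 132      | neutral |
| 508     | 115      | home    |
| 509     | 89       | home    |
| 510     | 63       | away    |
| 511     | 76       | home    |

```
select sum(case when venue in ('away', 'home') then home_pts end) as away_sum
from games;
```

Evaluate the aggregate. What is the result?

1108

game_id=500: ✓ → 116
game_id=501: ✓ → 122
game_id=502: ✓ → 94
game_id=503: ✓ → 96
game_id=504: ✓ → 129
game_id=505: ✓ → 113
game_id=506: ✓ → 95
game_id=507: ✗
game_id=508: ✓ → 115
game_id=509: ✓ → 89
game_id=510: ✓ → 63
game_id=511: ✓ → 76
away_sum = 116 + 122 + 94 + 96 + 129 + 113 + 95 + 115 + 89 + 63 + 76 = 1108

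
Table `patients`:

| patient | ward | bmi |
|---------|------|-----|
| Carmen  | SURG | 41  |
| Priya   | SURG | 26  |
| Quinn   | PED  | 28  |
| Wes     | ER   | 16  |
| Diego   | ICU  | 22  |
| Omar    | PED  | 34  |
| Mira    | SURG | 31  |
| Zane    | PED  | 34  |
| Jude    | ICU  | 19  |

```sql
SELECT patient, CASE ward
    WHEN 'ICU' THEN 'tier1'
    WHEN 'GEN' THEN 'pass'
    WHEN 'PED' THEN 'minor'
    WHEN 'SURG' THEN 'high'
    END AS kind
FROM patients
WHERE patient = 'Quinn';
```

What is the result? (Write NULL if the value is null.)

patient = Quinn: ward=PED, bmi=28.
ward='ICU' → false
ward='GEN' → false
ward='PED' → true → minor

minor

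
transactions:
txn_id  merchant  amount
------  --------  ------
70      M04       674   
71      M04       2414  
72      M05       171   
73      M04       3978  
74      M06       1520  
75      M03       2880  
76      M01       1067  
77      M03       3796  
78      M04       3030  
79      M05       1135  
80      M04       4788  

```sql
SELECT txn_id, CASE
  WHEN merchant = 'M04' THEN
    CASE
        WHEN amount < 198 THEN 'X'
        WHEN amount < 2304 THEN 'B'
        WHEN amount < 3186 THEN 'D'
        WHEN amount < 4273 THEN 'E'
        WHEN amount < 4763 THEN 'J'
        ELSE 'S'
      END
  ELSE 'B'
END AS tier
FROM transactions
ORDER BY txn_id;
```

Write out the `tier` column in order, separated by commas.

B, D, B, E, B, B, B, B, D, B, S

txn_id=70: merchant='M04' → inner[amount < 2304] → B
txn_id=71: merchant='M04' → inner[amount < 3186] → D
txn_id=72: merchant='M05' → outer ELSE → B
txn_id=73: merchant='M04' → inner[amount < 4273] → E
txn_id=74: merchant='M06' → outer ELSE → B
txn_id=75: merchant='M03' → outer ELSE → B
txn_id=76: merchant='M01' → outer ELSE → B
txn_id=77: merchant='M03' → outer ELSE → B
txn_id=78: merchant='M04' → inner[amount < 3186] → D
txn_id=79: merchant='M05' → outer ELSE → B
txn_id=80: merchant='M04' → inner[ELSE] → S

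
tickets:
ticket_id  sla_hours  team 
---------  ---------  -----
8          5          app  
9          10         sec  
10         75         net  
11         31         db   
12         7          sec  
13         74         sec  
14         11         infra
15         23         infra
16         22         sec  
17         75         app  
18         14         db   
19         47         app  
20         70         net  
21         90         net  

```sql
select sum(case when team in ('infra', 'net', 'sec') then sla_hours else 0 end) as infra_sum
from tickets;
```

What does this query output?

ticket_id=8: ✗
ticket_id=9: ✓ → 10
ticket_id=10: ✓ → 75
ticket_id=11: ✗
ticket_id=12: ✓ → 7
ticket_id=13: ✓ → 74
ticket_id=14: ✓ → 11
ticket_id=15: ✓ → 23
ticket_id=16: ✓ → 22
ticket_id=17: ✗
ticket_id=18: ✗
ticket_id=19: ✗
ticket_id=20: ✓ → 70
ticket_id=21: ✓ → 90
infra_sum = 10 + 75 + 7 + 74 + 11 + 23 + 22 + 70 + 90 = 382

382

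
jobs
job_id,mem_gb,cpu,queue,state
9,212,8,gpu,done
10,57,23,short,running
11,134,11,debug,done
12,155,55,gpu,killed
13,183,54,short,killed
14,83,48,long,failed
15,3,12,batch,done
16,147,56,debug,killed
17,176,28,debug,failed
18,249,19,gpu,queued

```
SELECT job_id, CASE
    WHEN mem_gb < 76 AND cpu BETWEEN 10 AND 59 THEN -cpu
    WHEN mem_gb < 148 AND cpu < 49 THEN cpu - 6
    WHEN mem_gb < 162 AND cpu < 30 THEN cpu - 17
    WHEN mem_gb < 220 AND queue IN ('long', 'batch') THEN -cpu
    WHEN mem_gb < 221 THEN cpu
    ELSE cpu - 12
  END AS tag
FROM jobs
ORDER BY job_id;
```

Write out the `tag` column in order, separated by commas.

job_id=9: mem_gb < 221 → 8
job_id=10: mem_gb < 76 AND cpu BETWEEN 10 AND 59 → -23
job_id=11: mem_gb < 148 AND cpu < 49 → 5
job_id=12: mem_gb < 221 → 55
job_id=13: mem_gb < 221 → 54
job_id=14: mem_gb < 148 AND cpu < 49 → 42
job_id=15: mem_gb < 76 AND cpu BETWEEN 10 AND 59 → -12
job_id=16: mem_gb < 221 → 56
job_id=17: mem_gb < 221 → 28
job_id=18: ELSE → 7

8, -23, 5, 55, 54, 42, -12, 56, 28, 7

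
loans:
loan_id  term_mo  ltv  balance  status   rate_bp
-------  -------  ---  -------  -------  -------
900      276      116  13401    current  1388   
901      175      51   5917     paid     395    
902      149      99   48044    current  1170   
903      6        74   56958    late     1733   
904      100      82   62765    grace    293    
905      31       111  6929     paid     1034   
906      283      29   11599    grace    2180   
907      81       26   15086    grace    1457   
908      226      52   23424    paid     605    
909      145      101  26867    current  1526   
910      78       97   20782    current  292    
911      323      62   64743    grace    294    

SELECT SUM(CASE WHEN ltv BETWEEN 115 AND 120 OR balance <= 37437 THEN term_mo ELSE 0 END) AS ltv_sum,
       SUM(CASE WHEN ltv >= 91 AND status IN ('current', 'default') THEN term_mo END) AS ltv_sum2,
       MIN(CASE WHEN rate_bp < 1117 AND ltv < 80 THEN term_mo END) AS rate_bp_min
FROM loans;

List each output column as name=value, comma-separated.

ltv_sum=1295, ltv_sum2=648, rate_bp_min=175

[ltv_sum: ltv BETWEEN 115 AND 120 OR balance <= 37437]
loan_id=900: ✓ → 276
loan_id=901: ✓ → 175
loan_id=902: ✗
loan_id=903: ✗
loan_id=904: ✗
loan_id=905: ✓ → 31
loan_id=906: ✓ → 283
loan_id=907: ✓ → 81
loan_id=908: ✓ → 226
loan_id=909: ✓ → 145
loan_id=910: ✓ → 78
loan_id=911: ✗
ltv_sum = 276 + 175 + 31 + 283 + 81 + 226 + 145 + 78 = 1295
—
[ltv_sum2: ltv >= 91 AND status IN ('current', 'default')]
loan_id=900: ✓ → 276
loan_id=901: ✗
loan_id=902: ✓ → 149
loan_id=903: ✗
loan_id=904: ✗
loan_id=905: ✗
loan_id=906: ✗
loan_id=907: ✗
loan_id=908: ✗
loan_id=909: ✓ → 145
loan_id=910: ✓ → 78
loan_id=911: ✗
ltv_sum2 = 276 + 149 + 145 + 78 = 648
—
[rate_bp_min: rate_bp < 1117 AND ltv < 80]
loan_id=900: ✗
loan_id=901: ✓ → 175
loan_id=902: ✗
loan_id=903: ✗
loan_id=904: ✗
loan_id=905: ✗
loan_id=906: ✗
loan_id=907: ✗
loan_id=908: ✓ → 226
loan_id=909: ✗
loan_id=910: ✗
loan_id=911: ✓ → 323
rate_bp_min = MIN(175, 226, 323) = 175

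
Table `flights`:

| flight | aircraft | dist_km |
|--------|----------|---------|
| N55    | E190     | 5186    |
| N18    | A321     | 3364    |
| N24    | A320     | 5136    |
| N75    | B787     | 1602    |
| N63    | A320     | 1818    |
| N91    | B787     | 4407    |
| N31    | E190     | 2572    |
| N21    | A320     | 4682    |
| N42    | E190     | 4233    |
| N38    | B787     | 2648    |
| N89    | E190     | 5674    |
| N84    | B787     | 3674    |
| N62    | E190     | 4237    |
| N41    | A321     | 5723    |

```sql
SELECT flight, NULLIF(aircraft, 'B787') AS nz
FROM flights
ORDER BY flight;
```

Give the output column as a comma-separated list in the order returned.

A321, A320, A320, E190, NULL, A321, E190, E190, E190, A320, NULL, NULL, E190, NULL

flight=N18: aircraft=A321 vs B787: differ → A321
flight=N21: aircraft=A320 vs B787: differ → A320
flight=N24: aircraft=A320 vs B787: differ → A320
flight=N31: aircraft=E190 vs B787: differ → E190
flight=N38: aircraft=B787 vs B787: equal → NULL
flight=N41: aircraft=A321 vs B787: differ → A321
flight=N42: aircraft=E190 vs B787: differ → E190
flight=N55: aircraft=E190 vs B787: differ → E190
flight=N62: aircraft=E190 vs B787: differ → E190
flight=N63: aircraft=A320 vs B787: differ → A320
flight=N75: aircraft=B787 vs B787: equal → NULL
flight=N84: aircraft=B787 vs B787: equal → NULL
flight=N89: aircraft=E190 vs B787: differ → E190
flight=N91: aircraft=B787 vs B787: equal → NULL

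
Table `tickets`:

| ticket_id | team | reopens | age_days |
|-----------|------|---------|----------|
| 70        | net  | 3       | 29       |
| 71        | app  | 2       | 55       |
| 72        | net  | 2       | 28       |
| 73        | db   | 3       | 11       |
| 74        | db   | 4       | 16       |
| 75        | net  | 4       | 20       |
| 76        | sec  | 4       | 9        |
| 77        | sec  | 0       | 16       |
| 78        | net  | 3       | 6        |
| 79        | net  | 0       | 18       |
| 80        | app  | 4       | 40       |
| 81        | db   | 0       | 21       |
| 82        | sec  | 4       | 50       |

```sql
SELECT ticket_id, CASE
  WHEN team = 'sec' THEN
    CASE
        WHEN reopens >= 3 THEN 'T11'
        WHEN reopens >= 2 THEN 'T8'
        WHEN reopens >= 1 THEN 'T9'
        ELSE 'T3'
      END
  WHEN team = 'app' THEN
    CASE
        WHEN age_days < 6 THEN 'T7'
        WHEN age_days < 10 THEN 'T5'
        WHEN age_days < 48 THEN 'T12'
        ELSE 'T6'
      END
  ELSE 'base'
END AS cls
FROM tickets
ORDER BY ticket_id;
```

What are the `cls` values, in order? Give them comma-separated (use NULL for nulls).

ticket_id=70: team='net' → outer ELSE → base
ticket_id=71: team='app' → inner[ELSE] → T6
ticket_id=72: team='net' → outer ELSE → base
ticket_id=73: team='db' → outer ELSE → base
ticket_id=74: team='db' → outer ELSE → base
ticket_id=75: team='net' → outer ELSE → base
ticket_id=76: team='sec' → inner[reopens >= 3] → T11
ticket_id=77: team='sec' → inner[ELSE] → T3
ticket_id=78: team='net' → outer ELSE → base
ticket_id=79: team='net' → outer ELSE → base
ticket_id=80: team='app' → inner[age_days < 48] → T12
ticket_id=81: team='db' → outer ELSE → base
ticket_id=82: team='sec' → inner[reopens >= 3] → T11

base, T6, base, base, base, base, T11, T3, base, base, T12, base, T11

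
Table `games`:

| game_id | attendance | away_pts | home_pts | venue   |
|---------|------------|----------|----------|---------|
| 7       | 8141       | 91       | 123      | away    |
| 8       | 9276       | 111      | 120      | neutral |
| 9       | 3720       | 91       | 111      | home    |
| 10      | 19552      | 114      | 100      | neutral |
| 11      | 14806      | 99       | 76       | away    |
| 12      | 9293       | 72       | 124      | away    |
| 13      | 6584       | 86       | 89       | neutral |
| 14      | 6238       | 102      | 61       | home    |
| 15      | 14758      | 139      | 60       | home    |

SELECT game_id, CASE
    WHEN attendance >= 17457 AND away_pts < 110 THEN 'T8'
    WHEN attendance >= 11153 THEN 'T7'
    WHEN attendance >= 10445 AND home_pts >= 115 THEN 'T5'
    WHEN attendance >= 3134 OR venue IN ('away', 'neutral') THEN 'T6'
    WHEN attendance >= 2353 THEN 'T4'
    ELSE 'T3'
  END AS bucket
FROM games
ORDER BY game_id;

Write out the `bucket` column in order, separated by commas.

game_id=7: attendance >= 3134 OR venue IN ('away', 'neutral') → T6
game_id=8: attendance >= 3134 OR venue IN ('away', 'neutral') → T6
game_id=9: attendance >= 3134 OR venue IN ('away', 'neutral') → T6
game_id=10: attendance >= 11153 → T7
game_id=11: attendance >= 11153 → T7
game_id=12: attendance >= 3134 OR venue IN ('away', 'neutral') → T6
game_id=13: attendance >= 3134 OR venue IN ('away', 'neutral') → T6
game_id=14: attendance >= 3134 OR venue IN ('away', 'neutral') → T6
game_id=15: attendance >= 11153 → T7

T6, T6, T6, T7, T7, T6, T6, T6, T7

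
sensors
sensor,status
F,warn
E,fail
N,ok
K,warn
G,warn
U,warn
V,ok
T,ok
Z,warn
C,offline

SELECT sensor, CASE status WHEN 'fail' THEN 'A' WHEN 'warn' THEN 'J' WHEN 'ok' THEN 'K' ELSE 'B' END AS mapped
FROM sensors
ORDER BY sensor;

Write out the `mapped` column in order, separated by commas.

B, A, J, J, J, K, K, J, K, J

sensor=C: ELSE → B
sensor=E: status='fail' → A
sensor=F: status='warn' → J
sensor=G: status='warn' → J
sensor=K: status='warn' → J
sensor=N: status='ok' → K
sensor=T: status='ok' → K
sensor=U: status='warn' → J
sensor=V: status='ok' → K
sensor=Z: status='warn' → J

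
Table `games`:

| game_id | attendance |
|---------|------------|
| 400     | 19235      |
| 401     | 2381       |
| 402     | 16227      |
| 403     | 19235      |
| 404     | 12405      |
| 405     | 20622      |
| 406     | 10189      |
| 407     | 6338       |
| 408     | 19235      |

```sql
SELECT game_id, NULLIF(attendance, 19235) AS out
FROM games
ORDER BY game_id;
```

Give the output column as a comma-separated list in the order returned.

NULL, 2381, 16227, NULL, 12405, 20622, 10189, 6338, NULL

game_id=400: attendance=19235 vs 19235: equal → NULL
game_id=401: attendance=2381 vs 19235: differ → 2381
game_id=402: attendance=16227 vs 19235: differ → 16227
game_id=403: attendance=19235 vs 19235: equal → NULL
game_id=404: attendance=12405 vs 19235: differ → 12405
game_id=405: attendance=20622 vs 19235: differ → 20622
game_id=406: attendance=10189 vs 19235: differ → 10189
game_id=407: attendance=6338 vs 19235: differ → 6338
game_id=408: attendance=19235 vs 19235: equal → NULL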